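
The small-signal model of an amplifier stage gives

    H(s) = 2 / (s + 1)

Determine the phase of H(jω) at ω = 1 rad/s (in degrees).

∠H(j1) ≈ -45°

At s = j1: numerator = 2, denominator = 1 + j1.
∠H = ∠num − ∠den = 0° − (45°) = -45°.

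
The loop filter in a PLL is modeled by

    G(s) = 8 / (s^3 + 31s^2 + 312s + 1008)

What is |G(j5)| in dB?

Substitute s = j5: numerator = 8, denominator = 233 + j1435.
|G(j5)| = |8| / |233 + j1435| = 8 / 1453.8 ≈ 0.005503.
In decibels: 20·log₁₀(0.005503) ≈ -45.2 dB.

|G(j5)|_dB ≈ -45.2 dB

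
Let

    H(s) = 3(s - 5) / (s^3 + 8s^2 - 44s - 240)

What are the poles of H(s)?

s = 6, -4, -10

The poles are the roots of the denominator s^3 + 8s^2 - 44s - 240 = 0.
Trying s = 6: the polynomial evaluates to 0, so (s - 6) is a factor.
Dividing out leaves s^2 + 14s + 40 = 0.
Factoring the quadratic: (s + 4)(s + 10) = 0.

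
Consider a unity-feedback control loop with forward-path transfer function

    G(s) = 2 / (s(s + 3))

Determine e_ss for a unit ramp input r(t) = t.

G(s) has one pole at the origin.
This is a Type 1 system. Kv = lim_{s→0} s·G(s) = 2/3.
e_ss = 1/Kv = 1/(2/3) = 3/2 ≈ 1.500.

e_ss = 1.500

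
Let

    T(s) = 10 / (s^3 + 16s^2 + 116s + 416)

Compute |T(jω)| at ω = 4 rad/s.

Substitute s = j4: numerator = 10, denominator = 160 + j400.
|T(j4)| = |10| / |160 + j400| = 10 / 430.81 ≈ 0.02321.

|T(j4)| ≈ 0.02321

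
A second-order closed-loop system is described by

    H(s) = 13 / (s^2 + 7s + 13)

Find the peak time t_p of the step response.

Comparing s^2 + 7s + 13 to s^2 + 2ζωₙs + ωₙ²: ωₙ = √13 ≈ 3.606 rad/s and ζ = 7/(2·√13) ≈ 0.9707.
ζωₙ = 7/2 = 3.5, so ω_d = ωₙ√(1−ζ²) = √(ωₙ² − (ζωₙ)²) = √(13 − 3.5²) = √0.75 ≈ 0.8660 rad/s.
t_p = π/ω_d = π/0.8660 ≈ 3.628 s.

t_p ≈ 3.628 s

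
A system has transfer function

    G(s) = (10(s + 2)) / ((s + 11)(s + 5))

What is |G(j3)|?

Substitute s = j3: numerator = 20 + j30, denominator = 46 + j48.
|G(j3)| = |20 + j30| / |46 + j48| = 36.056 / 66.483 ≈ 0.5423.

|G(j3)| ≈ 0.5423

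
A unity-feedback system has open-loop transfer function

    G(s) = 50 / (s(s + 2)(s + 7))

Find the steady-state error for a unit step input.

e_ss = 0

G(s) has one pole at the origin.
This is a Type 1 system; for a step input the steady-state error is zero.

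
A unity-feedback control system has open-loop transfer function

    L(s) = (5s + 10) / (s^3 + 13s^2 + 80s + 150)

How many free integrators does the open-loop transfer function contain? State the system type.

Type 0

The denominator has no factor of s at the origin — no free integrator — so this is a Type 0 system.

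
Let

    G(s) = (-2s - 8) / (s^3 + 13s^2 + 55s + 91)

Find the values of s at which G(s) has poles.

The poles are the roots of the denominator s^3 + 13s^2 + 55s + 91 = 0.
Trying s = -7: the polynomial evaluates to 0, so (s + 7) is a factor.
Dividing out leaves s^2 + 6s + 13 = 0.
The quadratic formula then gives s = -3 ± 2j.

s = -3 ± 2j, -7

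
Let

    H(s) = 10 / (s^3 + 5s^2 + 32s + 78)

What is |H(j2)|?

|H(j2)| ≈ 0.1240

Substitute s = j2: numerator = 10, denominator = 58 + j56.
|H(j2)| = |10| / |58 + j56| = 10 / 80.623 ≈ 0.1240.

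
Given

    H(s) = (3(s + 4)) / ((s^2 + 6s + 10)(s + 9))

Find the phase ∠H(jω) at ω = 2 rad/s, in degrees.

∠H(j2) ≈ -49.40°

At s = j2: numerator = 12 + j6, denominator = 30 + j120.
∠H = ∠num − ∠den = 26.565° − (75.964°) = -49.40°.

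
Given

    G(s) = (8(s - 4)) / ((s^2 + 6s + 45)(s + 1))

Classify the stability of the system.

The poles can be read from the denominator factors: s = -3 ± 6j, -1.
Since all poles lie strictly in the left half-plane, the system is stable.

stable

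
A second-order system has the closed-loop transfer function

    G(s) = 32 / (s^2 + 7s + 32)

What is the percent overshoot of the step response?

%OS ≈ 8.42%

Comparing s^2 + 7s + 32 to s^2 + 2ζωₙs + ωₙ²: ωₙ = √32 ≈ 5.657 rad/s and ζ = 7/(2·√32) ≈ 0.6187.
%OS = 100·exp(−πζ/√(1−ζ²)) = 100·exp(−π·0.6187/√(1−0.6187²)) ≈ 8.42%.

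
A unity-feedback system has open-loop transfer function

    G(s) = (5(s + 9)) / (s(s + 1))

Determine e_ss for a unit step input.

G(s) has one pole at the origin.
This is a Type 1 system; for a step input the steady-state error is zero.

e_ss = 0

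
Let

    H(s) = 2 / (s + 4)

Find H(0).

H(0) = 1/2 ≈ 0.5000

Set s = 0: H(0) = (2) / (4) = 1/2.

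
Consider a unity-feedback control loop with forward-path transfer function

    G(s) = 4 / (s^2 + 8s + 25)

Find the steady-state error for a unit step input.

e_ss = 0.8621

G(s) has no poles at the origin.
This is a Type 0 system. Kp = lim_{s→0} G(s) = 4/25.
e_ss = 1/(1 + Kp) = 1/(1 + 4/25) = 25/29 ≈ 0.8621.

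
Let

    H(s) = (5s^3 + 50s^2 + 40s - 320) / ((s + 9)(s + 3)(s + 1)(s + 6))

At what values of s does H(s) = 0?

Set the numerator to zero: 5s^3 + 50s^2 + 40s - 320 = 0, i.e. 5·(s^3 + 10s^2 + 8s - 64) = 0.
Factoring: (s - 2)(s + 4)(s + 8) = 0.

s = 2, -4, -8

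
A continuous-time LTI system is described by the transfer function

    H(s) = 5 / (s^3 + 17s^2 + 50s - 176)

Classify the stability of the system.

The denominator s^3 + 17s^2 + 50s - 176 factors as (s + 8)(s + 11)(s - 2), giving poles at s = -8, -11, 2.
Since the pole(s) at s = 2 lie in the right half-plane, the system is unstable.

unstable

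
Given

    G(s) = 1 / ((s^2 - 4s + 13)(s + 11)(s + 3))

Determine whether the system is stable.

unstable

The poles can be read from the denominator factors: s = 2 ± 3j, -11, -3.
Since the pole(s) at s = 2 ± 3j lie in the right half-plane, the system is unstable.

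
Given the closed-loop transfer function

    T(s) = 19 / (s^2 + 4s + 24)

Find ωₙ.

ωₙ ≈ 4.899 rad/s

Compare the denominator to the standard form s^2 + 2ζωₙs + ωₙ².
ωₙ² = 24, so ωₙ = √24 ≈ 4.899 rad/s.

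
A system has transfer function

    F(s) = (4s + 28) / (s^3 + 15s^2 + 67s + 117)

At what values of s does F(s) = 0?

Set the numerator to zero: 4s + 28 = 0, i.e. 4·(s + 7) = 0.
So s = -7.

s = -7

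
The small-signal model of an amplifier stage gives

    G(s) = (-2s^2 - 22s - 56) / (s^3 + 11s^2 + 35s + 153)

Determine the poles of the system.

s = -1 + 4j, -1 - 4j, -9

The poles are the roots of the denominator s^3 + 11s^2 + 35s + 153 = 0.
Trying s = -9: the polynomial evaluates to 0, so (s + 9) is a factor.
Dividing out leaves s^2 + 2s + 17 = 0.
The quadratic formula then gives s = -1 ± 4j.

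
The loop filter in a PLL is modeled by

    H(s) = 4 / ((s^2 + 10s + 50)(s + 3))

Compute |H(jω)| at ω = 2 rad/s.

Substitute s = j2: numerator = 4, denominator = 98 + j152.
|H(j2)| = |4| / |98 + j152| = 4 / 180.85 ≈ 0.02212.

|H(j2)| ≈ 0.02212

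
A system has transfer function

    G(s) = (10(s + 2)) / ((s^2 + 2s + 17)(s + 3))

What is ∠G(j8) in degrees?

∠G(j8) ≈ -154.7°

At s = j8: numerator = 20 + j80, denominator = -269 - j328.
∠G = ∠num − ∠den = 75.964° − (-129.36°) = 205.3°, which wraps to -154.7°.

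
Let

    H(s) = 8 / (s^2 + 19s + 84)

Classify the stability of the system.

stable

The denominator s^2 + 19s + 84 factors as (s + 12)(s + 7), giving poles at s = -12, -7.
Since all poles lie strictly in the left half-plane, the system is stable.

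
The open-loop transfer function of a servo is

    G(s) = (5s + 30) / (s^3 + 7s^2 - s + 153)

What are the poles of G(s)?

The poles are the roots of the denominator s^3 + 7s^2 - s + 153 = 0.
Trying s = -9: the polynomial evaluates to 0, so (s + 9) is a factor.
Dividing out leaves s^2 - 2s + 17 = 0.
The quadratic formula then gives s = 1 ± 4j.

s = 1 + 4j, 1 - 4j, -9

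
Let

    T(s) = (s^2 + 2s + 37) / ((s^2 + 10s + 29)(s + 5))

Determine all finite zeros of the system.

Set the numerator to zero: s^2 + 2s + 37 = 0.
Factoring: (s^2 + 2s + 37) = 0.

s = -1 + 6j, -1 - 6j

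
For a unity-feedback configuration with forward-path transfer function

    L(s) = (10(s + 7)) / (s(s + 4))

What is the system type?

Type 1

The denominator has 1 factor of s at the origin (free integrator), so this is a Type 1 system.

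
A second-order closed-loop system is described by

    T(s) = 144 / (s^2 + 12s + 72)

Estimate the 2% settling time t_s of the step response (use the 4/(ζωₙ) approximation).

t_s ≈ 0.6667 s

Comparing s^2 + 12s + 72 to s^2 + 2ζωₙs + ωₙ²: ωₙ = √72 ≈ 8.485 rad/s and ζ = 12/(2·√72) ≈ 0.7071.
ζωₙ = 12/2 = 6, so t_s ≈ 4/(ζωₙ) = 4/6 ≈ 0.6667 s.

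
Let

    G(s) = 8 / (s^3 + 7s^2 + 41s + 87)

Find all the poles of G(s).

s = -2 + 5j, -2 - 5j, -3

The poles are the roots of the denominator s^3 + 7s^2 + 41s + 87 = 0.
Trying s = -3: the polynomial evaluates to 0, so (s + 3) is a factor.
Dividing out leaves s^2 + 4s + 29 = 0.
The quadratic formula then gives s = -2 ± 5j.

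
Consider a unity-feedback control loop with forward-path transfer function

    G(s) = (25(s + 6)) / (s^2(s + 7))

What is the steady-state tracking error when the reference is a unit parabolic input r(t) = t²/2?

G(s) has 2 poles at the origin.
This is a Type 2 system. Ka = lim_{s→0} s^2·G(s) = 150/7.
e_ss = 1/Ka = 1/(150/7) = 7/150 ≈ 0.04667.

e_ss = 0.04667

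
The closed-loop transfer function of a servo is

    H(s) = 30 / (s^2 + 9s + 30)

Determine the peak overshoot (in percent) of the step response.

Comparing s^2 + 9s + 30 to s^2 + 2ζωₙs + ωₙ²: ωₙ = √30 ≈ 5.477 rad/s and ζ = 9/(2·√30) ≈ 0.8216.
%OS = 100·exp(−πζ/√(1−ζ²)) = 100·exp(−π·0.8216/√(1−0.8216²)) ≈ 1.08%.

%OS ≈ 1.08%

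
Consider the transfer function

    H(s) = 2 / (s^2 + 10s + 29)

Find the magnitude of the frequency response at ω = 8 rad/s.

Substitute s = j8: numerator = 2, denominator = -35 + j80.
|H(j8)| = |2| / |-35 + j80| = 2 / 87.321 ≈ 0.02290.

|H(j8)| ≈ 0.02290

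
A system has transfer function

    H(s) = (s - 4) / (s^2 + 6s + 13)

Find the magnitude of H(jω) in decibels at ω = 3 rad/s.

|H(j3)|_dB ≈ -11.3 dB

Substitute s = j3: numerator = -4 + j3, denominator = 4 + j18.
|H(j3)| = |-4 + j3| / |4 + j18| = 5 / 18.439 ≈ 0.2712.
In decibels: 20·log₁₀(0.2712) ≈ -11.3 dB.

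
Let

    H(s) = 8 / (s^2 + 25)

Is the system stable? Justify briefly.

The denominator s^2 + 25 factors as (s^2 + 25), giving poles at s = 5j, -5j.
Since the simple pole(s) at s = 5j, -5j lie on the jω-axis with none in the right half-plane, the system is marginally stable.

marginally stable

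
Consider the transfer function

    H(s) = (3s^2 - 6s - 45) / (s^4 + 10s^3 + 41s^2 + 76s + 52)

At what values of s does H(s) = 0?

s = -3, 5

Set the numerator to zero: 3s^2 - 6s - 45 = 0, i.e. 3·(s^2 - 2s - 15) = 0.
Factoring: (s + 3)(s - 5) = 0.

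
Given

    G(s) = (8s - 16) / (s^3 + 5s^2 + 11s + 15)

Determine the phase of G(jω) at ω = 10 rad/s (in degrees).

At s = j10: numerator = -16 + j80, denominator = -485 - j890.
∠G = ∠num − ∠den = 101.31° − (-118.59°) = 219.9°, which wraps to -140.1°.

∠G(j10) ≈ -140.1°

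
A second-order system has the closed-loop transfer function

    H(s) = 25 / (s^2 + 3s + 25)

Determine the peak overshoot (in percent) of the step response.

%OS ≈ 37.2%

Comparing s^2 + 3s + 25 to s^2 + 2ζωₙs + ωₙ²: ωₙ = 5 rad/s and ζ = 3/(2·5) = 0.3.
%OS = 100·exp(−πζ/√(1−ζ²)) = 100·exp(−π·0.3/√(1−0.3²)) ≈ 37.2%.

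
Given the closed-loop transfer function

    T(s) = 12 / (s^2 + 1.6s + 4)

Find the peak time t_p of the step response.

Comparing s^2 + 1.6s + 4 to s^2 + 2ζωₙs + ωₙ²: ωₙ = 2 rad/s and ζ = 1.6/(2·2) = 0.4.
ζωₙ = 1.6/2 = 0.8, so ω_d = ωₙ√(1−ζ²) = √(ωₙ² − (ζωₙ)²) = √(4 − 0.8²) = √3.36 ≈ 1.833 rad/s.
t_p = π/ω_d = π/1.833 ≈ 1.714 s.

t_p ≈ 1.714 s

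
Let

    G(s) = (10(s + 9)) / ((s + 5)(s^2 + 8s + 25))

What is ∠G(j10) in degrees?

At s = j10: numerator = 90 + j100, denominator = -1175 - j350.
∠G = ∠num − ∠den = 48.013° − (-163.41°) = 211.4°, which wraps to -148.6°.

∠G(j10) ≈ -148.6°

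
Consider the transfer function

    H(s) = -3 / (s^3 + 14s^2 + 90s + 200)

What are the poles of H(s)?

The poles are the roots of the denominator s^3 + 14s^2 + 90s + 200 = 0.
Trying s = -4: the polynomial evaluates to 0, so (s + 4) is a factor.
Dividing out leaves s^2 + 10s + 50 = 0.
The quadratic formula then gives s = -5 ± 5j.

s = -5 ± 5j, -4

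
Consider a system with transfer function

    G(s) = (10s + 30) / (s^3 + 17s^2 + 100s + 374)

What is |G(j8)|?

Substitute s = j8: numerator = 30 + j80, denominator = -714 + j288.
|G(j8)| = |30 + j80| / |-714 + j288| = 85.440 / 769.90 ≈ 0.1110.

|G(j8)| ≈ 0.1110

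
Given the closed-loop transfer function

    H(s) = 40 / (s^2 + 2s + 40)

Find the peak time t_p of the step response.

t_p ≈ 0.5031 s

Comparing s^2 + 2s + 40 to s^2 + 2ζωₙs + ωₙ²: ωₙ = √40 ≈ 6.325 rad/s and ζ = 2/(2·√40) ≈ 0.1581.
ζωₙ = 2/2 = 1, so ω_d = ωₙ√(1−ζ²) = √(ωₙ² − (ζωₙ)²) = √(40 − 1²) = √39 ≈ 6.245 rad/s.
t_p = π/ω_d = π/6.245 ≈ 0.5031 s.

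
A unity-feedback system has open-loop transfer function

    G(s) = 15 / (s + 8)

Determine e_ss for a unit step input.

G(s) has no poles at the origin.
This is a Type 0 system. Kp = lim_{s→0} G(s) = 15/8.
e_ss = 1/(1 + Kp) = 1/(1 + 15/8) = 8/23 ≈ 0.3478.

e_ss = 0.3478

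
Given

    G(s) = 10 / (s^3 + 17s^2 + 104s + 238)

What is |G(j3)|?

|G(j3)| ≈ 0.03362

Substitute s = j3: numerator = 10, denominator = 85 + j285.
|G(j3)| = |10| / |85 + j285| = 10 / 297.41 ≈ 0.03362.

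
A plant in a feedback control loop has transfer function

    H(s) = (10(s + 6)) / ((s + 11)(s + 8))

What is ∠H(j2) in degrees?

At s = j2: numerator = 60 + j20, denominator = 84 + j38.
∠H = ∠num − ∠den = 18.435° − (24.341°) = -5.906°.

∠H(j2) ≈ -5.906°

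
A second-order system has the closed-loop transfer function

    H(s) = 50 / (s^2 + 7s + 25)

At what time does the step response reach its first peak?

Comparing s^2 + 7s + 25 to s^2 + 2ζωₙs + ωₙ²: ωₙ = 5 rad/s and ζ = 7/(2·5) = 0.7.
ζωₙ = 7/2 = 3.5, so ω_d = ωₙ√(1−ζ²) = √(ωₙ² − (ζωₙ)²) = √(25 − 3.5²) = √12.75 ≈ 3.571 rad/s.
t_p = π/ω_d = π/3.571 ≈ 0.8798 s.

t_p ≈ 0.8798 s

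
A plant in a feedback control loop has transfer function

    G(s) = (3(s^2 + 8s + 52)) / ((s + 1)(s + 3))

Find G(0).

At s = 0 each factor (s + a) contributes a and each (s^2 + bs + c) contributes c.
G(0) = 3·(52) / ((1) · (3)) = 156/3 = 52.

G(0) = 52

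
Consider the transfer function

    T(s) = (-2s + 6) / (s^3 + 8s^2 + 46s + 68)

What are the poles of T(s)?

The poles are the roots of the denominator s^3 + 8s^2 + 46s + 68 = 0.
Trying s = -2: the polynomial evaluates to 0, so (s + 2) is a factor.
Dividing out leaves s^2 + 6s + 34 = 0.
The quadratic formula then gives s = -3 ± 5j.

s = -3 ± 5j, -2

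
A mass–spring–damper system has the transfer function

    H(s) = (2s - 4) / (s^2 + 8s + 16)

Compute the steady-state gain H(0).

Set s = 0: H(0) = (-4) / (16) = -1/4.

H(0) = -1/4 ≈ -0.2500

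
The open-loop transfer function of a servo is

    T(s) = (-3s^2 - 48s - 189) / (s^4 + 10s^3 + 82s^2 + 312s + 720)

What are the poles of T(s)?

The poles are the roots of the denominator s^4 + 10s^3 + 82s^2 + 312s + 720 = 0.
No real roots exist; factor into two real quadratics: (s^2 + 4s + 40)(s^2 + 6s + 18) = 0.
Each quadratic gives a conjugate pair via the quadratic formula.

s = -2 ± 6j, -3 ± 3j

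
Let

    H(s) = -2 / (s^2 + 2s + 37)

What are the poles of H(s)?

s = -1 + 6j, -1 - 6j

The poles are the roots of the denominator s^2 + 2s + 37 = 0.
Using the quadratic formula: s = (-2 ± √(-144))/2 = -1 ± 6j.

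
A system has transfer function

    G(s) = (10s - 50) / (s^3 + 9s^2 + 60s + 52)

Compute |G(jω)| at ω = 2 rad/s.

|G(j2)| ≈ 0.4760

Substitute s = j2: numerator = -50 + j20, denominator = 16 + j112.
|G(j2)| = |-50 + j20| / |16 + j112| = 53.852 / 113.14 ≈ 0.4760.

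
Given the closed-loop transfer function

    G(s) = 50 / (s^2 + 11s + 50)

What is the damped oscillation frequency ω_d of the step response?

Comparing s^2 + 11s + 50 to s^2 + 2ζωₙs + ωₙ²: ωₙ = √50 ≈ 7.071 rad/s and ζ = 11/(2·√50) ≈ 0.7778.
ζωₙ = 11/2 = 5.5, so ω_d = ωₙ√(1−ζ²) = √(ωₙ² − (ζωₙ)²) = √(50 − 5.5²) = √19.75 ≈ 4.444 rad/s.

ω_d ≈ 4.444 rad/s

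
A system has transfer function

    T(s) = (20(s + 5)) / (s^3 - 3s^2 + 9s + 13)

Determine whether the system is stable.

unstable

The denominator s^3 - 3s^2 + 9s + 13 factors as (s + 1)(s^2 - 4s + 13), giving poles at s = -1, 2 + 3j, 2 - 3j.
Since the pole(s) at s = 2 ± 3j lie in the right half-plane, the system is unstable.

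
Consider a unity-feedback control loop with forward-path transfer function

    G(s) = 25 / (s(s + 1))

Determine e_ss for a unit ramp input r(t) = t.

e_ss = 0.04000

G(s) has one pole at the origin.
This is a Type 1 system. Kv = lim_{s→0} s·G(s) = 25/1.
e_ss = 1/Kv = 1/(25) = 1/25 ≈ 0.04000.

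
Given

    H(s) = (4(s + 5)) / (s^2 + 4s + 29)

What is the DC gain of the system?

At s = 0 each factor (s + a) contributes a and each (s^2 + bs + c) contributes c.
H(0) = 4·(5) / ((29)) = 20/29 = 20/29.

H(0) = 20/29 ≈ 0.6897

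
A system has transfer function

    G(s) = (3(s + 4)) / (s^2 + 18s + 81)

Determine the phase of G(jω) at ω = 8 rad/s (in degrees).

At s = j8: numerator = 12 + j24, denominator = 17 + j144.
∠G = ∠num − ∠den = 63.435° − (83.267°) = -19.83°.

∠G(j8) ≈ -19.83°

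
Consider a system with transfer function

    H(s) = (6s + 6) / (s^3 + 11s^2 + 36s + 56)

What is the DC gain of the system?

H(0) = 3/28 ≈ 0.1071

Set s = 0: H(0) = (6) / (56) = 3/28.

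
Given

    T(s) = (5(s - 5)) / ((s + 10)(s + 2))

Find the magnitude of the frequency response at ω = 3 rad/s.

|T(j3)| ≈ 0.7745

Substitute s = j3: numerator = -25 + j15, denominator = 11 + j36.
|T(j3)| = |-25 + j15| / |11 + j36| = 29.155 / 37.643 ≈ 0.7745.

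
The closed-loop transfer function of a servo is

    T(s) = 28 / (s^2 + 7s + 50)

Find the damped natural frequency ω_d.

ω_d ≈ 6.144 rad/s

Comparing s^2 + 7s + 50 to s^2 + 2ζωₙs + ωₙ²: ωₙ = √50 ≈ 7.071 rad/s and ζ = 7/(2·√50) ≈ 0.4950.
ζωₙ = 7/2 = 3.5, so ω_d = ωₙ√(1−ζ²) = √(ωₙ² − (ζωₙ)²) = √(50 − 3.5²) = √37.75 ≈ 6.144 rad/s.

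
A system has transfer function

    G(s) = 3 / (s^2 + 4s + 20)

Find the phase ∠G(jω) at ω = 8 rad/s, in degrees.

∠G(j8) ≈ -144.0°

At s = j8: numerator = 3, denominator = -44 + j32.
∠G = ∠num − ∠den = 0° − (143.97°) = -144.0°.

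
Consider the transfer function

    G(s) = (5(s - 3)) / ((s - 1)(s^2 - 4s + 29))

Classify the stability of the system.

unstable

The poles can be read from the denominator factors: s = 1, 2 ± 5j.
Since the pole(s) at s = 1, 2 ± 5j lie in the right half-plane, the system is unstable.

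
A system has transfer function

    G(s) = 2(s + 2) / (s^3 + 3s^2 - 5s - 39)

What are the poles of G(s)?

The poles are the roots of the denominator s^3 + 3s^2 - 5s - 39 = 0.
Trying s = 3: the polynomial evaluates to 0, so (s - 3) is a factor.
Dividing out leaves s^2 + 6s + 13 = 0.
The quadratic formula then gives s = -3 ± 2j.

s = 3, -3 + 2j, -3 - 2j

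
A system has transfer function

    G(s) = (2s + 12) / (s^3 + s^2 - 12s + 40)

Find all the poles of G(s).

The poles are the roots of the denominator s^3 + s^2 - 12s + 40 = 0.
Trying s = -5: the polynomial evaluates to 0, so (s + 5) is a factor.
Dividing out leaves s^2 - 4s + 8 = 0.
The quadratic formula then gives s = 2 ± 2j.

s = 2 + 2j, 2 - 2j, -5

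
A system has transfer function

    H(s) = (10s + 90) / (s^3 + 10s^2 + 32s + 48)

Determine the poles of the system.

The poles are the roots of the denominator s^3 + 10s^2 + 32s + 48 = 0.
Trying s = -6: the polynomial evaluates to 0, so (s + 6) is a factor.
Dividing out leaves s^2 + 4s + 8 = 0.
The quadratic formula then gives s = -2 ± 2j.

s = -2 ± 2j, -6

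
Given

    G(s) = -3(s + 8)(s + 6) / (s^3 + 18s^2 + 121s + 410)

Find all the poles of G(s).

s = -4 + 5j, -4 - 5j, -10

The poles are the roots of the denominator s^3 + 18s^2 + 121s + 410 = 0.
Trying s = -10: the polynomial evaluates to 0, so (s + 10) is a factor.
Dividing out leaves s^2 + 8s + 41 = 0.
The quadratic formula then gives s = -4 ± 5j.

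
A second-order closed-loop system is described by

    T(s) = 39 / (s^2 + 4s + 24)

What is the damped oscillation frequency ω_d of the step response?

Comparing s^2 + 4s + 24 to s^2 + 2ζωₙs + ωₙ²: ωₙ = √24 ≈ 4.899 rad/s and ζ = 4/(2·√24) ≈ 0.4082.
ζωₙ = 4/2 = 2, so ω_d = ωₙ√(1−ζ²) = √(ωₙ² − (ζωₙ)²) = √(24 − 2²) = √20 ≈ 4.472 rad/s.

ω_d ≈ 4.472 rad/s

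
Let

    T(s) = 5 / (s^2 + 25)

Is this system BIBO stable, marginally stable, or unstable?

The poles can be read from the denominator factors: s = ±5j.
Since the simple pole(s) at s = ±5j lie on the jω-axis with none in the right half-plane, the system is marginally stable.

marginally stable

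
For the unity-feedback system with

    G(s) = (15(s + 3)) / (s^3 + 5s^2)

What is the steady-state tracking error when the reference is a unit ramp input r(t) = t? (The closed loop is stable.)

e_ss = 0

G(s) has 2 poles at the origin.
This is a Type 2 system; for a ramp input the steady-state error is zero.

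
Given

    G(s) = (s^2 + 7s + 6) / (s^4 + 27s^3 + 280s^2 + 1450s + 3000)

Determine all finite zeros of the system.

s = -6, -1

Set the numerator to zero: s^2 + 7s + 6 = 0.
Factoring: (s + 6)(s + 1) = 0.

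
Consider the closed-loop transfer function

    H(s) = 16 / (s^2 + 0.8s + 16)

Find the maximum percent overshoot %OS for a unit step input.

%OS ≈ 72.9%

Comparing s^2 + 0.8s + 16 to s^2 + 2ζωₙs + ωₙ²: ωₙ = 4 rad/s and ζ = 0.8/(2·4) = 0.1.
%OS = 100·exp(−πζ/√(1−ζ²)) = 100·exp(−π·0.1/√(1−0.1²)) ≈ 72.9%.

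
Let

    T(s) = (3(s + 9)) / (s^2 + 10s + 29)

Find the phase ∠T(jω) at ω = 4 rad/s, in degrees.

∠T(j4) ≈ -48.03°

At s = j4: numerator = 27 + j12, denominator = 13 + j40.
∠T = ∠num − ∠den = 23.962° − (71.996°) = -48.03°.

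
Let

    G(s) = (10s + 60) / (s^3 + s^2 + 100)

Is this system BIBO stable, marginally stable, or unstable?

The denominator s^3 + s^2 + 100 factors as (s^2 - 4s + 20)(s + 5), giving poles at s = 2 + 4j, 2 - 4j, -5.
Since the pole(s) at s = 2 + 4j, 2 - 4j lie in the right half-plane, the system is unstable.

unstable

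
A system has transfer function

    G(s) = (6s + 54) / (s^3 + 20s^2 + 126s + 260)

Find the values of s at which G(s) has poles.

The poles are the roots of the denominator s^3 + 20s^2 + 126s + 260 = 0.
Trying s = -10: the polynomial evaluates to 0, so (s + 10) is a factor.
Dividing out leaves s^2 + 10s + 26 = 0.
The quadratic formula then gives s = -5 ± 1j.

s = -10, -5 + j, -5 - j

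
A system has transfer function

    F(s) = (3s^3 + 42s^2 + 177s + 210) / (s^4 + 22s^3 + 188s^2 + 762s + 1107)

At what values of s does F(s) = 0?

Set the numerator to zero: 3s^3 + 42s^2 + 177s + 210 = 0, i.e. 3·(s^3 + 14s^2 + 59s + 70) = 0.
Factoring: (s + 2)(s + 5)(s + 7) = 0.

s = -2, -5, -7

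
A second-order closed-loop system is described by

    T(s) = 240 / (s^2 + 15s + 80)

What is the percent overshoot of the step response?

Comparing s^2 + 15s + 80 to s^2 + 2ζωₙs + ωₙ²: ωₙ = √80 ≈ 8.944 rad/s and ζ = 15/(2·√80) ≈ 0.8385.
%OS = 100·exp(−πζ/√(1−ζ²)) = 100·exp(−π·0.8385/√(1−0.8385²)) ≈ 0.795%.

%OS ≈ 0.795%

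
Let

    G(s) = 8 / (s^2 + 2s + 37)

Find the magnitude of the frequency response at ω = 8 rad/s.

Substitute s = j8: numerator = 8, denominator = -27 + j16.
|G(j8)| = |8| / |-27 + j16| = 8 / 31.385 ≈ 0.2549.

|G(j8)| ≈ 0.2549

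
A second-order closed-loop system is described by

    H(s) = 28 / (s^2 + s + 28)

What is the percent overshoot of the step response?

Comparing s^2 + s + 28 to s^2 + 2ζωₙs + ωₙ²: ωₙ = √28 ≈ 5.292 rad/s and ζ = 1/(2·√28) ≈ 0.09449.
%OS = 100·exp(−πζ/√(1−ζ²)) = 100·exp(−π·0.09449/√(1−0.09449²)) ≈ 74.2%.

%OS ≈ 74.2%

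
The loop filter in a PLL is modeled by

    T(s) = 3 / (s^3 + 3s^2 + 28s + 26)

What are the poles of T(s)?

The poles are the roots of the denominator s^3 + 3s^2 + 28s + 26 = 0.
Trying s = -1: the polynomial evaluates to 0, so (s + 1) is a factor.
Dividing out leaves s^2 + 2s + 26 = 0.
The quadratic formula then gives s = -1 ± 5j.

s = -1 ± 5j, -1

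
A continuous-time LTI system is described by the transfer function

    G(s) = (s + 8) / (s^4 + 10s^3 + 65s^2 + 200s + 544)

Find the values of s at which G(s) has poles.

s = -1 ± 4j, -4 ± 4j

The poles are the roots of the denominator s^4 + 10s^3 + 65s^2 + 200s + 544 = 0.
No real roots exist; factor into two real quadratics: (s^2 + 2s + 17)(s^2 + 8s + 32) = 0.
Each quadratic gives a conjugate pair via the quadratic formula.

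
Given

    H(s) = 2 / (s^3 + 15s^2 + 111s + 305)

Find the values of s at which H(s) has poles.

s = -5 ± 6j, -5

The poles are the roots of the denominator s^3 + 15s^2 + 111s + 305 = 0.
Trying s = -5: the polynomial evaluates to 0, so (s + 5) is a factor.
Dividing out leaves s^2 + 10s + 61 = 0.
The quadratic formula then gives s = -5 ± 6j.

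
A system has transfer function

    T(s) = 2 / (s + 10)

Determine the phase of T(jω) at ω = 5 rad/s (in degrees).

∠T(j5) ≈ -26.57°

At s = j5: numerator = 2, denominator = 10 + j5.
∠T = ∠num − ∠den = 0° − (26.565°) = -26.57°.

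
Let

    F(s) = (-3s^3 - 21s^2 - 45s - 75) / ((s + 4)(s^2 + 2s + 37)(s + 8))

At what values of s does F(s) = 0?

s = -1 ± 2j, -5

Set the numerator to zero: -3s^3 - 21s^2 - 45s - 75 = 0, i.e. -3·(s^3 + 7s^2 + 15s + 25) = 0.
Factoring: (s^2 + 2s + 5)(s + 5) = 0.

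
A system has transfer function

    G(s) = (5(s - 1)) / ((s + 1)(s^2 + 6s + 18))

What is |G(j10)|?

Substitute s = j10: numerator = -5 + j50, denominator = -682 - j760.
|G(j10)| = |-5 + j50| / |-682 - j760| = 50.249 / 1021.1 ≈ 0.04921.

|G(j10)| ≈ 0.04921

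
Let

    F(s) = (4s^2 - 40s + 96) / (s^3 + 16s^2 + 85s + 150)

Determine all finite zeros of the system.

Set the numerator to zero: 4s^2 - 40s + 96 = 0, i.e. 4·(s^2 - 10s + 24) = 0.
Factoring: (s - 4)(s - 6) = 0.

s = 4, 6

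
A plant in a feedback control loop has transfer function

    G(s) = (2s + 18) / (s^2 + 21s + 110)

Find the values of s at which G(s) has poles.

The poles are the roots of the denominator s^2 + 21s + 110 = 0.
Factoring: (s + 11)(s + 10) = 0, so s = -11 and s = -10.

s = -11, -10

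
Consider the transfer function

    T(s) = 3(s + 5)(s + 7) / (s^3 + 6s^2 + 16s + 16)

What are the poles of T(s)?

s = -2 ± 2j, -2

The poles are the roots of the denominator s^3 + 6s^2 + 16s + 16 = 0.
Trying s = -2: the polynomial evaluates to 0, so (s + 2) is a factor.
Dividing out leaves s^2 + 4s + 8 = 0.
The quadratic formula then gives s = -2 ± 2j.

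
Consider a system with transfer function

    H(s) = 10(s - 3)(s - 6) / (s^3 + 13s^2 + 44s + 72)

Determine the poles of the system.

s = -2 ± 2j, -9

The poles are the roots of the denominator s^3 + 13s^2 + 44s + 72 = 0.
Trying s = -9: the polynomial evaluates to 0, so (s + 9) is a factor.
Dividing out leaves s^2 + 4s + 8 = 0.
The quadratic formula then gives s = -2 ± 2j.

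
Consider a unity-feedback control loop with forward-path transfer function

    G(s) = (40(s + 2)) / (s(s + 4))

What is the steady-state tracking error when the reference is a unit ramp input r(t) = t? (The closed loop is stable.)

G(s) has one pole at the origin.
This is a Type 1 system. Kv = lim_{s→0} s·G(s) = 80/4 = 20.
e_ss = 1/Kv = 1/(20) = 1/20 ≈ 0.05000.

e_ss = 0.05000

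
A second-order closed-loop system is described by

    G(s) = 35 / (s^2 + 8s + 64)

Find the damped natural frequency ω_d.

Comparing s^2 + 8s + 64 to s^2 + 2ζωₙs + ωₙ²: ωₙ = 8 rad/s and ζ = 8/(2·8) = 0.5.
ζωₙ = 8/2 = 4, so ω_d = ωₙ√(1−ζ²) = √(ωₙ² − (ζωₙ)²) = √(64 − 4²) = √48 ≈ 6.928 rad/s.

ω_d ≈ 6.928 rad/s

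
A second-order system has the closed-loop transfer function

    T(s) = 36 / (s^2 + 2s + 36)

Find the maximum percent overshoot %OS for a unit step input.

Comparing s^2 + 2s + 36 to s^2 + 2ζωₙs + ωₙ²: ωₙ = 6 rad/s and ζ = 2/(2·6) ≈ 0.1667.
%OS = 100·exp(−πζ/√(1−ζ²)) = 100·exp(−π·0.1667/√(1−0.1667²)) ≈ 58.8%.

%OS ≈ 58.8%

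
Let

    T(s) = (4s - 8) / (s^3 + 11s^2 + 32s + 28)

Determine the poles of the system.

The poles are the roots of the denominator s^3 + 11s^2 + 32s + 28 = 0.
Trying s = -7: the polynomial evaluates to 0, so (s + 7) is a factor.
Dividing out leaves s^2 + 4s + 4 = 0.
Factoring the quadratic: (s + 2)^2 = 0.

s = -7, -2, -2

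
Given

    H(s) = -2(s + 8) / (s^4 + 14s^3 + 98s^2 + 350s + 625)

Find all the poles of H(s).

s = -3 + 4j, -3 - 4j, -4 + 3j, -4 - 3j

The poles are the roots of the denominator s^4 + 14s^3 + 98s^2 + 350s + 625 = 0.
No real roots exist; factor into two real quadratics: (s^2 + 6s + 25)(s^2 + 8s + 25) = 0.
Each quadratic gives a conjugate pair via the quadratic formula.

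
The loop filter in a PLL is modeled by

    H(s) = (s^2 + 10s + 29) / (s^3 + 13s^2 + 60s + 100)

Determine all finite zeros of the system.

s = -5 + 2j, -5 - 2j

Set the numerator to zero: s^2 + 10s + 29 = 0.
Factoring: (s^2 + 10s + 29) = 0.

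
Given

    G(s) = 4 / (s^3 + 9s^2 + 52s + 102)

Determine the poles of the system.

s = -3 ± 5j, -3

The poles are the roots of the denominator s^3 + 9s^2 + 52s + 102 = 0.
Trying s = -3: the polynomial evaluates to 0, so (s + 3) is a factor.
Dividing out leaves s^2 + 6s + 34 = 0.
The quadratic formula then gives s = -3 ± 5j.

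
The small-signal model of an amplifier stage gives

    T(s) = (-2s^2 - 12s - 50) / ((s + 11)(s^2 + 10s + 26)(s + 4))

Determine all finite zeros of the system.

Set the numerator to zero: -2s^2 - 12s - 50 = 0, i.e. -2·(s^2 + 6s + 25) = 0.
Factoring: (s^2 + 6s + 25) = 0.

s = -3 + 4j, -3 - 4j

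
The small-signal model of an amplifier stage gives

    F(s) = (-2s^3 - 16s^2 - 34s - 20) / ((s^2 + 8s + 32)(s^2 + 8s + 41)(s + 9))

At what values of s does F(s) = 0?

s = -1, -5, -2

Set the numerator to zero: -2s^3 - 16s^2 - 34s - 20 = 0, i.e. -2·(s^3 + 8s^2 + 17s + 10) = 0.
Factoring: (s + 1)(s + 5)(s + 2) = 0.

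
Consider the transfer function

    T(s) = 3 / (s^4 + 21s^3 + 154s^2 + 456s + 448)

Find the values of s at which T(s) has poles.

The poles are the roots of the denominator s^4 + 21s^3 + 154s^2 + 456s + 448 = 0.
Trying s = -8: the polynomial evaluates to 0, so (s + 8) is a factor.
Dividing out leaves s^3 + 13s^2 + 50s + 56 = 0.
This factors further as (s + 4)(s + 2)(s + 7) = 0.

s = -8, -4, -2, -7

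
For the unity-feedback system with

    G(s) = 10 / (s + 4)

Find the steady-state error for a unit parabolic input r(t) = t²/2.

e_ss = ∞

G(s) has no poles at the origin.
This is a Type 0 system; Ka = lim_{s→0} s^2·G(s) = 0, so the steady-state error for a parabola input is infinite.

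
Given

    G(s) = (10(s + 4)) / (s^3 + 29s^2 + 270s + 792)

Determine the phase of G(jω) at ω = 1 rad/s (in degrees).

∠G(j1) ≈ -5.384°

At s = j1: numerator = 40 + j10, denominator = 763 + j269.
∠G = ∠num − ∠den = 14.036° − (19.420°) = -5.384°.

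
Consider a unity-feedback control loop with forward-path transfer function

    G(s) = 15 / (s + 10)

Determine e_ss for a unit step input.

G(s) has no poles at the origin.
This is a Type 0 system. Kp = lim_{s→0} G(s) = 15/10 = 3/2.
e_ss = 1/(1 + Kp) = 1/(1 + 3/2) = 2/5 ≈ 0.4000.

e_ss = 0.4000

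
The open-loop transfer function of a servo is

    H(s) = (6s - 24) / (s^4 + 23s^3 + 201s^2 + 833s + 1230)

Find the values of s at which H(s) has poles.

The poles are the roots of the denominator s^4 + 23s^3 + 201s^2 + 833s + 1230 = 0.
Trying s = -3: the polynomial evaluates to 0, so (s + 3) is a factor.
Dividing out leaves s^3 + 20s^2 + 141s + 410 = 0.
This factors further as (s^2 + 10s + 41)(s + 10) = 0.

s = -5 ± 4j, -3, -10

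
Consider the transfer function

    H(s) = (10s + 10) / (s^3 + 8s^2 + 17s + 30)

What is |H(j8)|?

Substitute s = j8: numerator = 10 + j80, denominator = -482 - j376.
|H(j8)| = |10 + j80| / |-482 - j376| = 80.623 / 611.31 ≈ 0.1319.

|H(j8)| ≈ 0.1319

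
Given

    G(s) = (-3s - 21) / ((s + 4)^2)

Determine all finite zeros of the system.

Set the numerator to zero: -3s - 21 = 0, i.e. -3·(s + 7) = 0.
So s = -7.

s = -7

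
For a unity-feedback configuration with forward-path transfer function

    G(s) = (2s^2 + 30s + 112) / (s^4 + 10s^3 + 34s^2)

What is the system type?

Factor s from the denominator: s^4 + 10s^3 + 34s^2 = s^2·(s^2 + 10s + 34).
There are 2 poles at the origin, so the system is Type 2.

Type 2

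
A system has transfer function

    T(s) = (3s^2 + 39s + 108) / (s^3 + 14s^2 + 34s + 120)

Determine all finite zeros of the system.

Set the numerator to zero: 3s^2 + 39s + 108 = 0, i.e. 3·(s^2 + 13s + 36) = 0.
Factoring: (s + 9)(s + 4) = 0.

s = -9, -4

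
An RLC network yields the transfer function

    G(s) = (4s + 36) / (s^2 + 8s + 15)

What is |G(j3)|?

|G(j3)| ≈ 1.534

Substitute s = j3: numerator = 36 + j12, denominator = 6 + j24.
|G(j3)| = |36 + j12| / |6 + j24| = 37.947 / 24.739 ≈ 1.534.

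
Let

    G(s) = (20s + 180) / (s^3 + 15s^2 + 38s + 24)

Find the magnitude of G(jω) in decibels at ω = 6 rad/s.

|G(j6)|_dB ≈ -7.55 dB

Substitute s = j6: numerator = 180 + j120, denominator = -516 + j12.
|G(j6)| = |180 + j120| / |-516 + j12| = 216.33 / 516.14 ≈ 0.4191.
In decibels: 20·log₁₀(0.4191) ≈ -7.55 dB.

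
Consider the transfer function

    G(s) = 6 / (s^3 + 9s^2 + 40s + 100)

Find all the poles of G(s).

s = -2 ± 4j, -5

The poles are the roots of the denominator s^3 + 9s^2 + 40s + 100 = 0.
Trying s = -5: the polynomial evaluates to 0, so (s + 5) is a factor.
Dividing out leaves s^2 + 4s + 20 = 0.
The quadratic formula then gives s = -2 ± 4j.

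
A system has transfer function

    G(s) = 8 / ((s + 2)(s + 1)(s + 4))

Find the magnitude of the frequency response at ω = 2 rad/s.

Substitute s = j2: numerator = 8, denominator = -20 + j20.
|G(j2)| = |8| / |-20 + j20| = 8 / 28.284 ≈ 0.2828.

|G(j2)| ≈ 0.2828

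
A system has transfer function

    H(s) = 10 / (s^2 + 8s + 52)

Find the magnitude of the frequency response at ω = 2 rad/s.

Substitute s = j2: numerator = 10, denominator = 48 + j16.
|H(j2)| = |10| / |48 + j16| = 10 / 50.596 ≈ 0.1976.

|H(j2)| ≈ 0.1976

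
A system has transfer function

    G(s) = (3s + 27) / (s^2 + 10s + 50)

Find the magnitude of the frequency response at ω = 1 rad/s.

|G(j1)| ≈ 0.5432

Substitute s = j1: numerator = 27 + j3, denominator = 49 + j10.
|G(j1)| = |27 + j3| / |49 + j10| = 27.166 / 50.010 ≈ 0.5432.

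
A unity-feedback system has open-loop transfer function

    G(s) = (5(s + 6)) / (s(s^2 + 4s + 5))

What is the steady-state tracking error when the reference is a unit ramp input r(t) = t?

G(s) has one pole at the origin.
This is a Type 1 system. Kv = lim_{s→0} s·G(s) = 30/5 = 6.
e_ss = 1/Kv = 1/(6) = 1/6 ≈ 0.1667.

e_ss = 0.1667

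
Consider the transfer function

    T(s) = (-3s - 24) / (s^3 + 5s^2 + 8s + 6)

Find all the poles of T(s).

s = -1 ± j, -3

The poles are the roots of the denominator s^3 + 5s^2 + 8s + 6 = 0.
Trying s = -3: the polynomial evaluates to 0, so (s + 3) is a factor.
Dividing out leaves s^2 + 2s + 2 = 0.
The quadratic formula then gives s = -1 ± 1j.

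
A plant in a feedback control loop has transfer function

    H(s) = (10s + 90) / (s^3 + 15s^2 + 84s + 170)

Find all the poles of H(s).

s = -5 ± 3j, -5

The poles are the roots of the denominator s^3 + 15s^2 + 84s + 170 = 0.
Trying s = -5: the polynomial evaluates to 0, so (s + 5) is a factor.
Dividing out leaves s^2 + 10s + 34 = 0.
The quadratic formula then gives s = -5 ± 3j.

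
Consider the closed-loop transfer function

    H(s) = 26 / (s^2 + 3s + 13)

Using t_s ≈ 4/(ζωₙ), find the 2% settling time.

Comparing s^2 + 3s + 13 to s^2 + 2ζωₙs + ωₙ²: ωₙ = √13 ≈ 3.606 rad/s and ζ = 3/(2·√13) ≈ 0.4160.
ζωₙ = 3/2 = 1.5, so t_s ≈ 4/(ζωₙ) = 4/1.5 ≈ 2.667 s.

t_s ≈ 2.667 s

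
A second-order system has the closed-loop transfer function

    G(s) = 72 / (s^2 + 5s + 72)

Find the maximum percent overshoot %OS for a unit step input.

Comparing s^2 + 5s + 72 to s^2 + 2ζωₙs + ωₙ²: ωₙ = √72 ≈ 8.485 rad/s and ζ = 5/(2·√72) ≈ 0.2946.
%OS = 100·exp(−πζ/√(1−ζ²)) = 100·exp(−π·0.2946/√(1−0.2946²)) ≈ 38.0%.

%OS ≈ 38.0%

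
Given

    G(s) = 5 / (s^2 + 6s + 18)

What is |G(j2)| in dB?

Substitute s = j2: numerator = 5, denominator = 14 + j12.
|G(j2)| = |5| / |14 + j12| = 5 / 18.439 ≈ 0.2712.
In decibels: 20·log₁₀(0.2712) ≈ -11.3 dB.

|G(j2)|_dB ≈ -11.3 dB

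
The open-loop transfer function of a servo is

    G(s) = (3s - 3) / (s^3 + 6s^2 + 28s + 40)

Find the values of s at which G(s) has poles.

s = -2 + 4j, -2 - 4j, -2

The poles are the roots of the denominator s^3 + 6s^2 + 28s + 40 = 0.
Trying s = -2: the polynomial evaluates to 0, so (s + 2) is a factor.
Dividing out leaves s^2 + 4s + 20 = 0.
The quadratic formula then gives s = -2 ± 4j.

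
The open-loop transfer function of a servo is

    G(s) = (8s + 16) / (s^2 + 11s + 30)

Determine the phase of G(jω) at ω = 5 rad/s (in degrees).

At s = j5: numerator = 16 + j40, denominator = 5 + j55.
∠G = ∠num − ∠den = 68.199° − (84.806°) = -16.61°.

∠G(j5) ≈ -16.61°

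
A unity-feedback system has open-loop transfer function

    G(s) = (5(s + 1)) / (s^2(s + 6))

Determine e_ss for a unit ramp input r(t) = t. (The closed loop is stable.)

G(s) has 2 poles at the origin.
This is a Type 2 system; for a ramp input the steady-state error is zero.

e_ss = 0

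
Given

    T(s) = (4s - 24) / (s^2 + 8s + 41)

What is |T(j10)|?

|T(j10)| ≈ 0.4693

Substitute s = j10: numerator = -24 + j40, denominator = -59 + j80.
|T(j10)| = |-24 + j40| / |-59 + j80| = 46.648 / 99.403 ≈ 0.4693.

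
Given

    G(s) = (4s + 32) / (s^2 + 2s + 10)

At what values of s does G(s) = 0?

s = -8

Set the numerator to zero: 4s + 32 = 0, i.e. 4·(s + 8) = 0.
So s = -8.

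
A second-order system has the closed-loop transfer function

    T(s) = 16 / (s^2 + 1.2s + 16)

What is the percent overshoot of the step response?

%OS ≈ 62.1%

Comparing s^2 + 1.2s + 16 to s^2 + 2ζωₙs + ωₙ²: ωₙ = 4 rad/s and ζ = 1.2/(2·4) = 0.15.
%OS = 100·exp(−πζ/√(1−ζ²)) = 100·exp(−π·0.15/√(1−0.15²)) ≈ 62.1%.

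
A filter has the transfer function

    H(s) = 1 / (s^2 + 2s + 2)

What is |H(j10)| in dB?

|H(j10)|_dB ≈ -40.0 dB

Substitute s = j10: numerator = 1, denominator = -98 + j20.
|H(j10)| = |1| / |-98 + j20| = 1 / 100.02 ≈ 0.009998.
In decibels: 20·log₁₀(0.009998) ≈ -40.0 dB.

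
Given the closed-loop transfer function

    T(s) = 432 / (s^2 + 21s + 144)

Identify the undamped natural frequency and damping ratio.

ωₙ = 12 rad/s, ζ = 0.875

Compare the denominator to the standard form s^2 + 2ζωₙs + ωₙ².
ωₙ² = 144, so ωₙ = 12 rad/s.
2ζωₙ = 21, so ζ = 21/(2·12) = 0.875.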